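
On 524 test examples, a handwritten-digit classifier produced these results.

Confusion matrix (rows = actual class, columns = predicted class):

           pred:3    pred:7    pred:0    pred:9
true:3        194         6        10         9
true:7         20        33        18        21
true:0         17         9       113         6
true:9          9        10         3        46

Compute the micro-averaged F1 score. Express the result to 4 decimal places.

0.7366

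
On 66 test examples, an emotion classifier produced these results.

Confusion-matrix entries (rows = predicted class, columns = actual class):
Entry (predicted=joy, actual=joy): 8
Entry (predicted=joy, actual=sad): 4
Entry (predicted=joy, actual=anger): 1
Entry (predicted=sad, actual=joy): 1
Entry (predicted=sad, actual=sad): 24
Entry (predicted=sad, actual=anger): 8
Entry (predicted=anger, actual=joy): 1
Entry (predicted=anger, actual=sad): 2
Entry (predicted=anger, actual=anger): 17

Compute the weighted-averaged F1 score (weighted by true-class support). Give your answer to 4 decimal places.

Per-class F1 score (2·TP/(2·TP+FP+FN)):
  joy: TP=8, FP=4+1=5, FN=1+1=2 → 16/23 = 0.69565
  sad: TP=24, FP=1+8=9, FN=4+2=6 → 48/63 = 0.76190
  anger: TP=17, FP=1+2=3, FN=1+8=9 → 34/46 = 0.73913
Weighted-F1 score = Σ (supportᵢ/N)·F1 scoreᵢ with N=66: (10/66)·0.69565 + (30/66)·0.76190 + (26/66)·0.73913 = 0.7429

0.7429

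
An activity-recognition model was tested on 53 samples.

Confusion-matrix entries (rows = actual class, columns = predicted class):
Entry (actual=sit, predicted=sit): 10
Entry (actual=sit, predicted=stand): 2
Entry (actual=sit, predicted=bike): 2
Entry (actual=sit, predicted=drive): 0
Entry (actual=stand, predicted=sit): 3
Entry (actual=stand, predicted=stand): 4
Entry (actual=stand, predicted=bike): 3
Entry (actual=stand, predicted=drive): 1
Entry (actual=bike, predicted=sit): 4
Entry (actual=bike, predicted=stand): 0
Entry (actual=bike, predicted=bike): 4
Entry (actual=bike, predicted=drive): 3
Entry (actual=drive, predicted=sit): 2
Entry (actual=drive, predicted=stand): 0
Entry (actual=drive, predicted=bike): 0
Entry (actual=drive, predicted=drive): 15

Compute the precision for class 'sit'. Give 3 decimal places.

precision = TP/(TP+FP).
sit: TP=10, FP=3+4+2=9 → 10/19 = 0.5263

0.526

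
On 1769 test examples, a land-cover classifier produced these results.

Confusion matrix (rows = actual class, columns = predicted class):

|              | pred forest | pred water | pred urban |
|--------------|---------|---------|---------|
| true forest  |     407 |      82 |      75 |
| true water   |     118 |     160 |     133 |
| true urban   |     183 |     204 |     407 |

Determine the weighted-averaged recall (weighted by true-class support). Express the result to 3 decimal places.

Per-class recall (TP/(TP+FN)):
  forest: TP=407, FN=82+75=157 → 407/564 = 0.7216
  water: TP=160, FN=118+133=251 → 160/411 = 0.3893
  urban: TP=407, FN=183+204=387 → 407/794 = 0.5126
Weighted-recall = Σ (supportᵢ/N)·recallᵢ with N=1769: (564/1769)·0.7216 + (411/1769)·0.3893 + (794/1769)·0.5126 = 0.551

0.551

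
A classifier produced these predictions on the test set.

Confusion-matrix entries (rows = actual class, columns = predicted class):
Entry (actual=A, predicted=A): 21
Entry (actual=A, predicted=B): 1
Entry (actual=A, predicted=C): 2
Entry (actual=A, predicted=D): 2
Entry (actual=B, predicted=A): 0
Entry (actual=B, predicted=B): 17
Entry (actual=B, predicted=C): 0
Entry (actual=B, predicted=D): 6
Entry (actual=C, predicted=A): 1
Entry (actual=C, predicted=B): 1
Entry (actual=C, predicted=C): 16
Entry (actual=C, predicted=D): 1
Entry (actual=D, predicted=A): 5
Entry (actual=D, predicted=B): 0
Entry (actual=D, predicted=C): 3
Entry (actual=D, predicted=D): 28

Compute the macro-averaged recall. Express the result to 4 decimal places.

0.7917

Per-class recall (TP/(TP+FN)):
  A: TP=21, FN=1+2+2=5 → 21/26 = 0.80769
  B: TP=17, FN=0+0+6=6 → 17/23 = 0.73913
  C: TP=16, FN=1+1+1=3 → 16/19 = 0.84211
  D: TP=28, FN=5+0+3=8 → 28/36 = 0.77778
Macro-recall = mean = (0.80769 + 0.73913 + 0.84211 + 0.77778) / 4 = 0.7917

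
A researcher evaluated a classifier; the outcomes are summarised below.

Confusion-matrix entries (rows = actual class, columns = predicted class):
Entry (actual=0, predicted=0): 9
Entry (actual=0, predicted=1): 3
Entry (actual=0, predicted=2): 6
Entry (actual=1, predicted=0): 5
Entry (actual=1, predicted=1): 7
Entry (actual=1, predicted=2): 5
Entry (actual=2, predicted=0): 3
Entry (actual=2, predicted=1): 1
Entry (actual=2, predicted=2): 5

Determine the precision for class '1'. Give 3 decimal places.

0.636

Take TP from the diagonal, FP from the rest of the '1' prediction marginal, FN from the rest of the '1' actual marginal.
precision = TP/(TP+FP).
1: TP=7, FP=3+1=4 → 7/11 = 0.6364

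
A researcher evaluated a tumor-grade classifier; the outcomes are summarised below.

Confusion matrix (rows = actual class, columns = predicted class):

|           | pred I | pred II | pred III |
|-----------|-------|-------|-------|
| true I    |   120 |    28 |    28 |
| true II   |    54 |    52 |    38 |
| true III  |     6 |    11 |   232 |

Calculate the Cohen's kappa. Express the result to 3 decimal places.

Observed agreement pₒ = trace/N = 404/569 = 0.7100
Expected agreement pₑ = Σ (rowᵢ·colᵢ)/N² = (176·180 + 144·91 + 249·298)/569² = 0.3675
κ = (pₒ − pₑ)/(1 − pₑ) = (0.7100 − 0.3675)/(1 − 0.3675) = 0.542

0.542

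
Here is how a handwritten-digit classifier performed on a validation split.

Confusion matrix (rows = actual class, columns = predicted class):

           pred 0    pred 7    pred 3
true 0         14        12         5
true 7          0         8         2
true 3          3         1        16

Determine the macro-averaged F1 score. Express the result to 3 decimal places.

0.615

Per-class F1 score (2·TP/(2·TP+FP+FN)):
  0: TP=14, FP=0+3=3, FN=12+5=17 → 28/48 = 0.5833
  7: TP=8, FP=12+1=13, FN=0+2=2 → 16/31 = 0.5161
  3: TP=16, FP=5+2=7, FN=3+1=4 → 32/43 = 0.7442
Macro-F1 score = mean = (0.5833 + 0.5161 + 0.7442) / 3 = 0.615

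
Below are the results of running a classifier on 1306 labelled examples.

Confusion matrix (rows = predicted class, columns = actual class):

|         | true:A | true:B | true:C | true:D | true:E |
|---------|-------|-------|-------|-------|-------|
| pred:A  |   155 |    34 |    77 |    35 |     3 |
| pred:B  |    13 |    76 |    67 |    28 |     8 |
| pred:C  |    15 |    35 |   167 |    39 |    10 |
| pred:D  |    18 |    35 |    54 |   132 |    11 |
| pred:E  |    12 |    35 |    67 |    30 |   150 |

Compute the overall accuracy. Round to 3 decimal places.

Accuracy = trace / total = (155+76+167+132+150=680) / 1306 = 680/1306 = 0.521

0.521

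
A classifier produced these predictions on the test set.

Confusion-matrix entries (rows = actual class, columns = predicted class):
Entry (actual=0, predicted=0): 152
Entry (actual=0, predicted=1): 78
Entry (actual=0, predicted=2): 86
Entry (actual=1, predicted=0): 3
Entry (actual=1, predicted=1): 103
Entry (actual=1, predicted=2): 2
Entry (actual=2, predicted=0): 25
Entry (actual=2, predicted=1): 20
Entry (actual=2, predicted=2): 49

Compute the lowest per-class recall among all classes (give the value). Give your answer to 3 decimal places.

Per-class recall (TP/(TP+FN)):
  0: TP=152, FN=78+86=164 → 152/316 = 0.4810
  1: TP=103, FN=3+2=5 → 103/108 = 0.9537
  2: TP=49, FN=25+20=45 → 49/94 = 0.5213
Lowest is class '0' with recall = 0.481.

0.481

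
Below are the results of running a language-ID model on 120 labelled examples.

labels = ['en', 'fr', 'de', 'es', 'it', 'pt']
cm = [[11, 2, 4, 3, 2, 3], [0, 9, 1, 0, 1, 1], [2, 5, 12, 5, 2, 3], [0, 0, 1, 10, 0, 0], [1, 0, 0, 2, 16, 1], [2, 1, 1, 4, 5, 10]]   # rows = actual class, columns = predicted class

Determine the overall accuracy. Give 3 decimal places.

0.567

Accuracy = trace / total = (11+9+12+10+16+10=68) / 120 = 68/120 = 0.567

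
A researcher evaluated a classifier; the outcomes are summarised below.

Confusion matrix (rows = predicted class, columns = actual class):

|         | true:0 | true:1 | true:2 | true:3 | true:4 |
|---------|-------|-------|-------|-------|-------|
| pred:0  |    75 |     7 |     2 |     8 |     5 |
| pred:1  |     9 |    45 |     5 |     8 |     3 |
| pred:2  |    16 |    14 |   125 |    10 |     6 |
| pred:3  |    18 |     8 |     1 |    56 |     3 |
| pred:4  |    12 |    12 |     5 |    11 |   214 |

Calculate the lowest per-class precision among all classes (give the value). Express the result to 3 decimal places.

0.643

Per-class precision (TP/(TP+FP)):
  0: TP=75, FP=7+2+8+5=22 → 75/97 = 0.7732
  1: TP=45, FP=9+5+8+3=25 → 45/70 = 0.6429
  2: TP=125, FP=16+14+10+6=46 → 125/171 = 0.7310
  3: TP=56, FP=18+8+1+3=30 → 56/86 = 0.6512
  4: TP=214, FP=12+12+5+11=40 → 214/254 = 0.8425
Lowest is class '1' with precision = 0.643.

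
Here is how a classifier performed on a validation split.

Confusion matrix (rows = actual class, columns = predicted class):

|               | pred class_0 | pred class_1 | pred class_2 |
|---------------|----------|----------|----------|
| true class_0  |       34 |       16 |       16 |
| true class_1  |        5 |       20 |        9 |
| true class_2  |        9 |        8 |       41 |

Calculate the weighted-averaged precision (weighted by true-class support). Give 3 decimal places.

0.622

Per-class precision (TP/(TP+FP)):
  class_0: TP=34, FP=5+9=14 → 34/48 = 0.7083
  class_1: TP=20, FP=16+8=24 → 20/44 = 0.4545
  class_2: TP=41, FP=16+9=25 → 41/66 = 0.6212
Weighted-precision = Σ (supportᵢ/N)·precisionᵢ with N=158: (66/158)·0.7083 + (34/158)·0.4545 + (58/158)·0.6212 = 0.622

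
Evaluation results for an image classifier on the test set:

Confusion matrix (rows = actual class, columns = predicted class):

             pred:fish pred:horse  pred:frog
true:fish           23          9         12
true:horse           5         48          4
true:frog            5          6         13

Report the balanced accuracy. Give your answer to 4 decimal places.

0.6355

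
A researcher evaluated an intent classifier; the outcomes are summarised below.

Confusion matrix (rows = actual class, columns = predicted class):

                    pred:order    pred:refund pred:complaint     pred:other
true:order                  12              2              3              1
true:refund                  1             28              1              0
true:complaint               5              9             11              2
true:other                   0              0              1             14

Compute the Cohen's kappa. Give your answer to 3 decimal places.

0.620

Observed agreement pₒ = trace/N = 65/90 = 0.7222
Expected agreement pₑ = Σ (rowᵢ·colᵢ)/N² = (18·18 + 30·39 + 27·16 + 15·17)/90² = 0.2693
κ = (pₒ − pₑ)/(1 − pₑ) = (0.7222 − 0.2693)/(1 − 0.2693) = 0.620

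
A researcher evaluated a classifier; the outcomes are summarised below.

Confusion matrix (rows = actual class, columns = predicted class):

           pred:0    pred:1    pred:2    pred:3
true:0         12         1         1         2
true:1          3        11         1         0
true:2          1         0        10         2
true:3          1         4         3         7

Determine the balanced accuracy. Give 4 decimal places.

Balanced accuracy = mean of per-class recall.
  0: recall = 12/16 = 0.75000
  1: recall = 11/15 = 0.73333
  2: recall = 10/13 = 0.76923
  3: recall = 7/15 = 0.46667
Mean = (0.75000 + 0.73333 + 0.76923 + 0.46667) / 4 = 0.6798

0.6798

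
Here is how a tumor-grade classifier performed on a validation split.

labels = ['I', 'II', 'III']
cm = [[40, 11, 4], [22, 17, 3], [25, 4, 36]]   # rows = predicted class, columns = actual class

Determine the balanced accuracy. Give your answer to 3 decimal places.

0.609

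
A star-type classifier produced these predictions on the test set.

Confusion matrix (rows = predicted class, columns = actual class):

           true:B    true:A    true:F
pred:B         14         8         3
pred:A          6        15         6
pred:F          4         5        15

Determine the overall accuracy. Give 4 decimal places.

Accuracy = trace / total = (14+15+15=44) / 76 = 44/76 = 0.5789

0.5789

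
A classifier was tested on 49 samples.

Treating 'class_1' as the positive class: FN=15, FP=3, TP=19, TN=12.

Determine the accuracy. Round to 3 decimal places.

Accuracy = (TP+TN)/N = (19+12)/49 = 0.633

0.633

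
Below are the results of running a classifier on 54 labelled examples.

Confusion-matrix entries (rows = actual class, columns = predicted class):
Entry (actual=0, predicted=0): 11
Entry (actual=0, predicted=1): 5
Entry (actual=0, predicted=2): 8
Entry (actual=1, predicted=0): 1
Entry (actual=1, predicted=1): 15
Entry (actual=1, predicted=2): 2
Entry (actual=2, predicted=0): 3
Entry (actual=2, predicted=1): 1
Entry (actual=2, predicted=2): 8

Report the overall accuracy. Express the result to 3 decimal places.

0.630

Accuracy = trace / total = (11+15+8=34) / 54 = 34/54 = 0.630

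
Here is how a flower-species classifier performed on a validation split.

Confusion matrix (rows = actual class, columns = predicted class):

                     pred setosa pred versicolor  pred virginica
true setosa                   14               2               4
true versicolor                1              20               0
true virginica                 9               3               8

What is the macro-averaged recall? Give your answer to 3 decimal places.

0.684

Per-class recall (TP/(TP+FN)):
  setosa: TP=14, FN=2+4=6 → 14/20 = 0.7000
  versicolor: TP=20, FN=1+0=1 → 20/21 = 0.9524
  virginica: TP=8, FN=9+3=12 → 8/20 = 0.4000
Macro-recall = mean = (0.7000 + 0.9524 + 0.4000) / 3 = 0.684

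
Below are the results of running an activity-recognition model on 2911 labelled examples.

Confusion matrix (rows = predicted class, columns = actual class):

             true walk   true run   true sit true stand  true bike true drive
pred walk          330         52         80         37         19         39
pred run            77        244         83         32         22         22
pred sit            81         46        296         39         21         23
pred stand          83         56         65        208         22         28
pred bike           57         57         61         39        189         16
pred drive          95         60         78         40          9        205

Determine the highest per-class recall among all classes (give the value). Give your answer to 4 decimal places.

Per-class recall (TP/(TP+FN)):
  walk: TP=330, FN=77+81+83+57+95=393 → 330/723 = 0.45643
  run: TP=244, FN=52+46+56+57+60=271 → 244/515 = 0.47379
  sit: TP=296, FN=80+83+65+61+78=367 → 296/663 = 0.44646
  stand: TP=208, FN=37+32+39+39+40=187 → 208/395 = 0.52658
  bike: TP=189, FN=19+22+21+22+9=93 → 189/282 = 0.67021
  drive: TP=205, FN=39+22+23+28+16=128 → 205/333 = 0.61562
Highest is class 'bike' with recall = 0.6702.

0.6702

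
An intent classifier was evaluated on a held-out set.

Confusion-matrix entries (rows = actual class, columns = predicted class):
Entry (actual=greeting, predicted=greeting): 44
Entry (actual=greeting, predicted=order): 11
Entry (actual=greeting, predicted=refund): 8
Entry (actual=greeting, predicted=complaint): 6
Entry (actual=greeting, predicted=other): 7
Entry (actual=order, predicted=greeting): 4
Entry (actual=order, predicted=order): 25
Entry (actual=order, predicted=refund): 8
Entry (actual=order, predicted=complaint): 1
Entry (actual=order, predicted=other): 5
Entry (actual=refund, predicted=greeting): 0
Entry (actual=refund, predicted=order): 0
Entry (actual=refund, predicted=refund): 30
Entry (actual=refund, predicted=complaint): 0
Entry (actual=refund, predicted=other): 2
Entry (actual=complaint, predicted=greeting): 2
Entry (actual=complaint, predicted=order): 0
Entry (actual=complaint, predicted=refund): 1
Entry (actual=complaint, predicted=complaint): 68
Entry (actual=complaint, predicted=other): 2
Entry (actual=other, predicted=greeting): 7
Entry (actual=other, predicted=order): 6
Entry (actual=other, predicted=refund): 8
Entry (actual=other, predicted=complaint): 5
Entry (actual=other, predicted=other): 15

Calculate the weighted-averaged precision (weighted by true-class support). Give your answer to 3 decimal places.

0.693

Per-class precision (TP/(TP+FP)):
  greeting: TP=44, FP=4+0+2+7=13 → 44/57 = 0.7719
  order: TP=25, FP=11+0+0+6=17 → 25/42 = 0.5952
  refund: TP=30, FP=8+8+1+8=25 → 30/55 = 0.5455
  complaint: TP=68, FP=6+1+0+5=12 → 68/80 = 0.8500
  other: TP=15, FP=7+5+2+2=16 → 15/31 = 0.4839
Weighted-precision = Σ (supportᵢ/N)·precisionᵢ with N=265: (76/265)·0.7719 + (43/265)·0.5952 + (32/265)·0.5455 + (73/265)·0.8500 + (41/265)·0.4839 = 0.693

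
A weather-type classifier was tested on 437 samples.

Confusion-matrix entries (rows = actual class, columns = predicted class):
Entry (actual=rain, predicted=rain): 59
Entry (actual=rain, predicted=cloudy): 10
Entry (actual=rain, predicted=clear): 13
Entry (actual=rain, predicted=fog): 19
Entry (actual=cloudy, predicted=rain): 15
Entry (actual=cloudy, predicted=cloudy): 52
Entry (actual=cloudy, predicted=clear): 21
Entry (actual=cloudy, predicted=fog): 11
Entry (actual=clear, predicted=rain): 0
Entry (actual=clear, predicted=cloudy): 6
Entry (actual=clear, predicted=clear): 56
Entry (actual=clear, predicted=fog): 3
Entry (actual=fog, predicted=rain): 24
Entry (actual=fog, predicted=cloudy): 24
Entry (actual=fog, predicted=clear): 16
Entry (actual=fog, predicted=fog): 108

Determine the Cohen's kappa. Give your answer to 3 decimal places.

Observed agreement pₒ = trace/N = 275/437 = 0.6293
Expected agreement pₑ = Σ (rowᵢ·colᵢ)/N² = (101·98 + 99·92 + 65·106 + 172·141)/437² = 0.2626
κ = (pₒ − pₑ)/(1 − pₑ) = (0.6293 − 0.2626)/(1 − 0.2626) = 0.497

0.497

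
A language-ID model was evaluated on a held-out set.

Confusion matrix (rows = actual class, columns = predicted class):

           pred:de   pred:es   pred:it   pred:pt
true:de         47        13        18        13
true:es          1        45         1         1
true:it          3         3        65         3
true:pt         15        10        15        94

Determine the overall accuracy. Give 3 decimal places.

0.723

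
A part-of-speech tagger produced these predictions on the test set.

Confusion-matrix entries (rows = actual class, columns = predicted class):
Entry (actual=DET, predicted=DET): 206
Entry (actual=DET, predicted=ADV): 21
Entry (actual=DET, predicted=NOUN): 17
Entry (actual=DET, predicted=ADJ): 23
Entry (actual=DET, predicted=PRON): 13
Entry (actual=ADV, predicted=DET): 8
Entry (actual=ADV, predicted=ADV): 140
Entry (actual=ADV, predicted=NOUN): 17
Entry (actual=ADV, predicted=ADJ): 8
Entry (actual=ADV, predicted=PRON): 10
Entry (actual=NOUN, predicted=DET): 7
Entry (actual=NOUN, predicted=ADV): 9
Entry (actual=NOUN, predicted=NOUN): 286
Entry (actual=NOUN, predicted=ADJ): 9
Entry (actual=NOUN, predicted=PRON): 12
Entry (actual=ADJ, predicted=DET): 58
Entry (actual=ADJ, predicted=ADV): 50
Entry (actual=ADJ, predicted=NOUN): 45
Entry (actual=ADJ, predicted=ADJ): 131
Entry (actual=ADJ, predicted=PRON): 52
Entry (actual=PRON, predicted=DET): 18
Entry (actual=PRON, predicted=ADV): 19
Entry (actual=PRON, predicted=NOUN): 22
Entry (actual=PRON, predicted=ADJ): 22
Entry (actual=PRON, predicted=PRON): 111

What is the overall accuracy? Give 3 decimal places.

Accuracy = trace / total = (206+140+286+131+111=874) / 1314 = 874/1314 = 0.665

0.665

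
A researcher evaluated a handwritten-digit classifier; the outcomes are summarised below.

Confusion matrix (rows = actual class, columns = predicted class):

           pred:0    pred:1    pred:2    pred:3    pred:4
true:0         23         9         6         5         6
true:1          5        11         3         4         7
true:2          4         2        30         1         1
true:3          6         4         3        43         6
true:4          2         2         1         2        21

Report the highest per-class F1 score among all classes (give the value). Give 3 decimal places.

0.741

Per-class F1 score (2·TP/(2·TP+FP+FN)):
  0: TP=23, FP=5+4+6+2=17, FN=9+6+5+6=26 → 46/89 = 0.5169
  1: TP=11, FP=9+2+4+2=17, FN=5+3+4+7=19 → 22/58 = 0.3793
  2: TP=30, FP=6+3+3+1=13, FN=4+2+1+1=8 → 60/81 = 0.7407
  3: TP=43, FP=5+4+1+2=12, FN=6+4+3+6=19 → 86/117 = 0.7350
  4: TP=21, FP=6+7+1+6=20, FN=2+2+1+2=7 → 42/69 = 0.6087
Highest is class '2' with F1 score = 0.741.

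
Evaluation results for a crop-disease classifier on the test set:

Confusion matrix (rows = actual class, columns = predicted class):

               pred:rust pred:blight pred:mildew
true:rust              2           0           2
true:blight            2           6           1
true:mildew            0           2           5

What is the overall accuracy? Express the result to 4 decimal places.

0.6500

Accuracy = trace / total = (2+6+5=13) / 20 = 13/20 = 0.6500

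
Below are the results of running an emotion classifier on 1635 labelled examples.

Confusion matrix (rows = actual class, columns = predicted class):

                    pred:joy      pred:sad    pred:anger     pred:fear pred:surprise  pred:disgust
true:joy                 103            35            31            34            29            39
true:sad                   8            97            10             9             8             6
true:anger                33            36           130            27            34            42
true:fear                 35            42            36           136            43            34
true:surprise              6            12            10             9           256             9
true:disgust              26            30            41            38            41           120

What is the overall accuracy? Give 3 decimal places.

0.515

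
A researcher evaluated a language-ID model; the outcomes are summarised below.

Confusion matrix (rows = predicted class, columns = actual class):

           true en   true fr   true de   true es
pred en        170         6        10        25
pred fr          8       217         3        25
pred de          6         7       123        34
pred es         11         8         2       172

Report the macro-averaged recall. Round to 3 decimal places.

0.837

Per-class recall (TP/(TP+FN)):
  en: TP=170, FN=8+6+11=25 → 170/195 = 0.8718
  fr: TP=217, FN=6+7+8=21 → 217/238 = 0.9118
  de: TP=123, FN=10+3+2=15 → 123/138 = 0.8913
  es: TP=172, FN=25+25+34=84 → 172/256 = 0.6719
Macro-recall = mean = (0.8718 + 0.9118 + 0.8913 + 0.6719) / 4 = 0.837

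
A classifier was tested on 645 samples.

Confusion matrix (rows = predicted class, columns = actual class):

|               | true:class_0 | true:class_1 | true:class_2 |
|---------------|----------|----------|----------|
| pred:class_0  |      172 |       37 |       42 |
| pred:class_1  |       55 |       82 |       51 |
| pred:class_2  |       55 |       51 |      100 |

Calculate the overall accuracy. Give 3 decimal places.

0.549

Accuracy = trace / total = (172+82+100=354) / 645 = 354/645 = 0.549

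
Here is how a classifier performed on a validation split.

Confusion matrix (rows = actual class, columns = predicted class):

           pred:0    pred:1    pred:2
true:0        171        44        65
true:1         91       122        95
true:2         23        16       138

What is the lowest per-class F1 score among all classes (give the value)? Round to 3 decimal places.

0.498

Per-class F1 score (2·TP/(2·TP+FP+FN)):
  0: TP=171, FP=91+23=114, FN=44+65=109 → 342/565 = 0.6053
  1: TP=122, FP=44+16=60, FN=91+95=186 → 244/490 = 0.4980
  2: TP=138, FP=65+95=160, FN=23+16=39 → 276/475 = 0.5811
Lowest is class '1' with F1 score = 0.498.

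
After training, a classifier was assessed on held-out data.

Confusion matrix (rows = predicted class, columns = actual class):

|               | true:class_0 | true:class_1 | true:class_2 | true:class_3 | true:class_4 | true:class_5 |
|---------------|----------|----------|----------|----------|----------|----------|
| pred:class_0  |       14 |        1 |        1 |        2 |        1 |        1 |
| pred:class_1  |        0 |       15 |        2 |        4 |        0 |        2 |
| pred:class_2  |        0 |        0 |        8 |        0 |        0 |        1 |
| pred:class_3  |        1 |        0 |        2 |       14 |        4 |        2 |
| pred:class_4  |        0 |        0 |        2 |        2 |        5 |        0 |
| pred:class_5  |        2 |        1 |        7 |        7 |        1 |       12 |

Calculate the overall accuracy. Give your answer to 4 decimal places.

0.5965

Accuracy = trace / total = (14+15+8+14+5+12=68) / 114 = 68/114 = 0.5965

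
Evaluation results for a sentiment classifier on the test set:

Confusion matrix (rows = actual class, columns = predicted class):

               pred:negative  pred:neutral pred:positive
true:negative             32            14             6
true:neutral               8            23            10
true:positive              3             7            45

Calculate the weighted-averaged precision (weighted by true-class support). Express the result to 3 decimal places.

0.680

Per-class precision (TP/(TP+FP)):
  negative: TP=32, FP=8+3=11 → 32/43 = 0.7442
  neutral: TP=23, FP=14+7=21 → 23/44 = 0.5227
  positive: TP=45, FP=6+10=16 → 45/61 = 0.7377
Weighted-precision = Σ (supportᵢ/N)·precisionᵢ with N=148: (52/148)·0.7442 + (41/148)·0.5227 + (55/148)·0.7377 = 0.680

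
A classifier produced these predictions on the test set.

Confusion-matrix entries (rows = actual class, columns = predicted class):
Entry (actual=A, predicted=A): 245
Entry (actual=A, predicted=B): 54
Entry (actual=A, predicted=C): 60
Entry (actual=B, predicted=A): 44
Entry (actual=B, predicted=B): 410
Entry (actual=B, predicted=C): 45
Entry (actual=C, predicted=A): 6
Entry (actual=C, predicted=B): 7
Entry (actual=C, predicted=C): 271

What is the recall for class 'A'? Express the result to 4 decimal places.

0.6825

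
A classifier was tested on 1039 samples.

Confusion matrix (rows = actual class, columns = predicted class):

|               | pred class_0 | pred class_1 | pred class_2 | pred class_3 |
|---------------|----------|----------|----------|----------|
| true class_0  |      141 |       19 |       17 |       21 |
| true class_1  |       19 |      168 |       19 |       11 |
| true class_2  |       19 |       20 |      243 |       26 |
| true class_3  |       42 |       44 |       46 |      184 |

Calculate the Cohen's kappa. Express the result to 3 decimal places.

0.609

Observed agreement pₒ = trace/N = 736/1039 = 0.7084
Expected agreement pₑ = Σ (rowᵢ·colᵢ)/N² = (198·221 + 217·251 + 308·325 + 316·242)/1039² = 0.2546
κ = (pₒ − pₑ)/(1 − pₑ) = (0.7084 − 0.2546)/(1 − 0.2546) = 0.609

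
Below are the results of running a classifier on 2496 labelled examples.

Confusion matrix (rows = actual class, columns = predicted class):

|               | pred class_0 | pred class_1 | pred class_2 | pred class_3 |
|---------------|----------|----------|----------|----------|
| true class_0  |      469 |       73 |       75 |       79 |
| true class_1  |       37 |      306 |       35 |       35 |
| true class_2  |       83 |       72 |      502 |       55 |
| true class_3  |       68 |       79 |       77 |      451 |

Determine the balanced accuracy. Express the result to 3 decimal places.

0.697

Balanced accuracy = mean of per-class recall.
  class_0: recall = 469/696 = 0.6739
  class_1: recall = 306/413 = 0.7409
  class_2: recall = 502/712 = 0.7051
  class_3: recall = 451/675 = 0.6681
Mean = (0.6739 + 0.7409 + 0.7051 + 0.6681) / 4 = 0.697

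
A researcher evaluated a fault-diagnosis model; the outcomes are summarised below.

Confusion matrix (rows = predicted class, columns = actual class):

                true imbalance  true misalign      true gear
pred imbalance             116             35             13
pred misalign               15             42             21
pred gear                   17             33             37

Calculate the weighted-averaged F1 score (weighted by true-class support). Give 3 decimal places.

0.585

Per-class F1 score (2·TP/(2·TP+FP+FN)):
  imbalance: TP=116, FP=35+13=48, FN=15+17=32 → 232/312 = 0.7436
  misalign: TP=42, FP=15+21=36, FN=35+33=68 → 84/188 = 0.4468
  gear: TP=37, FP=17+33=50, FN=13+21=34 → 74/158 = 0.4684
Weighted-F1 score = Σ (supportᵢ/N)·F1 scoreᵢ with N=329: (148/329)·0.7436 + (110/329)·0.4468 + (71/329)·0.4684 = 0.585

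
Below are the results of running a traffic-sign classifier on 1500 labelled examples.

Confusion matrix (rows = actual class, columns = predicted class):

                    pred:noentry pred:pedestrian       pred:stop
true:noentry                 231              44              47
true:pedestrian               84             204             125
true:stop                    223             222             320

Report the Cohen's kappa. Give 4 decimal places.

Observed agreement pₒ = trace/N = 755/1500 = 0.50333
Expected agreement pₑ = Σ (rowᵢ·colᵢ)/N² = (322·538 + 413·470 + 765·492)/1500² = 0.33054
κ = (pₒ − pₑ)/(1 − pₑ) = (0.50333 − 0.33054)/(1 − 0.33054) = 0.2581

0.2581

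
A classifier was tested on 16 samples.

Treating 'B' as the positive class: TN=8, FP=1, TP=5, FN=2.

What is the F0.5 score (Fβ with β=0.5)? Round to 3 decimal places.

0.806

Fβ = (1+β²)·TP / ((1+β²)·TP + β²·FN + FP), with β²=1/4
= 1.25·5 / (1.25·5 + 0.25·2 + 1) = 0.806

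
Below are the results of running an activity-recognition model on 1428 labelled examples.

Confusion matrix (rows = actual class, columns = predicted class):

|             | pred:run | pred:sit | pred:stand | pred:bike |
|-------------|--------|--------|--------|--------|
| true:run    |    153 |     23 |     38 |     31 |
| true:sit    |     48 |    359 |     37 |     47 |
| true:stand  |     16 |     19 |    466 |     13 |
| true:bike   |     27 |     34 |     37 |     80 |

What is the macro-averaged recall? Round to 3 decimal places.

0.678

Per-class recall (TP/(TP+FN)):
  run: TP=153, FN=23+38+31=92 → 153/245 = 0.6245
  sit: TP=359, FN=48+37+47=132 → 359/491 = 0.7312
  stand: TP=466, FN=16+19+13=48 → 466/514 = 0.9066
  bike: TP=80, FN=27+34+37=98 → 80/178 = 0.4494
Macro-recall = mean = (0.6245 + 0.7312 + 0.9066 + 0.4494) / 4 = 0.678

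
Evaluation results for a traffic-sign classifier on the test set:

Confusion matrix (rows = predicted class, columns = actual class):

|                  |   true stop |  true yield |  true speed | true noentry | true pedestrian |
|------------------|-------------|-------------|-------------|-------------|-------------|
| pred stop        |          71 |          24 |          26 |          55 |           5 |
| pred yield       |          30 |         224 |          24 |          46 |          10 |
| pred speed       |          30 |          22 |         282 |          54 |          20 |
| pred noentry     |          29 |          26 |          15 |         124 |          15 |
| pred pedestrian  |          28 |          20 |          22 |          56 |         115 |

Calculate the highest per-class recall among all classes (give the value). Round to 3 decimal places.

Per-class recall (TP/(TP+FN)):
  stop: TP=71, FN=30+30+29+28=117 → 71/188 = 0.3777
  yield: TP=224, FN=24+22+26+20=92 → 224/316 = 0.7089
  speed: TP=282, FN=26+24+15+22=87 → 282/369 = 0.7642
  noentry: TP=124, FN=55+46+54+56=211 → 124/335 = 0.3701
  pedestrian: TP=115, FN=5+10+20+15=50 → 115/165 = 0.6970
Highest is class 'speed' with recall = 0.764.

0.764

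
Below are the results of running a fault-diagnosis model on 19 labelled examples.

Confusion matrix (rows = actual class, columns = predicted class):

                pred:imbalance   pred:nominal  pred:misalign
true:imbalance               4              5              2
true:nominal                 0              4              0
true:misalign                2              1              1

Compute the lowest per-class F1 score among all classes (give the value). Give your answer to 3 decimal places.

0.286

Per-class F1 score (2·TP/(2·TP+FP+FN)):
  imbalance: TP=4, FP=0+2=2, FN=5+2=7 → 8/17 = 0.4706
  nominal: TP=4, FP=5+1=6, FN=0+0=0 → 8/14 = 0.5714
  misalign: TP=1, FP=2+0=2, FN=2+1=3 → 2/7 = 0.2857
Lowest is class 'misalign' with F1 score = 0.286.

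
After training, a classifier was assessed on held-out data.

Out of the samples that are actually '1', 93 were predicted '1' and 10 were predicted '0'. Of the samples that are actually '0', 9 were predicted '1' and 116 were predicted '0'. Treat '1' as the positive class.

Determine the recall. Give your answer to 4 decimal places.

0.9029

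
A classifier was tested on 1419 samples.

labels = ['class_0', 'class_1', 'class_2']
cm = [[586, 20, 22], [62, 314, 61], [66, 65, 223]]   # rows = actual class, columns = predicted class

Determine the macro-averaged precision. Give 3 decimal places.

0.779

Per-class precision (TP/(TP+FP)):
  class_0: TP=586, FP=62+66=128 → 586/714 = 0.8207
  class_1: TP=314, FP=20+65=85 → 314/399 = 0.7870
  class_2: TP=223, FP=22+61=83 → 223/306 = 0.7288
Macro-precision = mean = (0.8207 + 0.7870 + 0.7288) / 3 = 0.779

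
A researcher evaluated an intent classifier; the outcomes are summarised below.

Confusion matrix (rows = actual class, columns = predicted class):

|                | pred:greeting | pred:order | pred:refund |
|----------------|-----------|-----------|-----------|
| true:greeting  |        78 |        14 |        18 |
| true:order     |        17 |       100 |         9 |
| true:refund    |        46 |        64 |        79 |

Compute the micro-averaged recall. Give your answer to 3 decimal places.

Micro-averaging pools counts across classes: ΣTP=257, ΣFP=168, ΣFN=168.
Micro-recall = TP/(TP+FN) on pooled counts = 0.605 (equals overall accuracy in single-label multiclass).

0.605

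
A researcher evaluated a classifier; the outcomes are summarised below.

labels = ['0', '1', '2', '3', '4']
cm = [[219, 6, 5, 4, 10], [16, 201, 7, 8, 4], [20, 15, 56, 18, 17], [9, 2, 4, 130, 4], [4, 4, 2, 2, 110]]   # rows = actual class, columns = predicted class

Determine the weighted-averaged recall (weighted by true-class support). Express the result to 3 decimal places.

Per-class recall (TP/(TP+FN)):
  0: TP=219, FN=6+5+4+10=25 → 219/244 = 0.8975
  1: TP=201, FN=16+7+8+4=35 → 201/236 = 0.8517
  2: TP=56, FN=20+15+18+17=70 → 56/126 = 0.4444
  3: TP=130, FN=9+2+4+4=19 → 130/149 = 0.8725
  4: TP=110, FN=4+4+2+2=12 → 110/122 = 0.9016
Weighted-recall = Σ (supportᵢ/N)·recallᵢ with N=877: (244/877)·0.8975 + (236/877)·0.8517 + (126/877)·0.4444 + (149/877)·0.8725 + (122/877)·0.9016 = 0.816

0.816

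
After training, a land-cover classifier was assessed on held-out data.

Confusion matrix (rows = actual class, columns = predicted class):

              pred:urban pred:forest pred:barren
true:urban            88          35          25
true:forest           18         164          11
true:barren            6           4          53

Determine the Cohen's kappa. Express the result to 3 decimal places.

Observed agreement pₒ = trace/N = 305/404 = 0.7550
Expected agreement pₑ = Σ (rowᵢ·colᵢ)/N² = (148·112 + 193·203 + 63·89)/404² = 0.3760
κ = (pₒ − pₑ)/(1 − pₑ) = (0.7550 − 0.3760)/(1 − 0.3760) = 0.607

0.607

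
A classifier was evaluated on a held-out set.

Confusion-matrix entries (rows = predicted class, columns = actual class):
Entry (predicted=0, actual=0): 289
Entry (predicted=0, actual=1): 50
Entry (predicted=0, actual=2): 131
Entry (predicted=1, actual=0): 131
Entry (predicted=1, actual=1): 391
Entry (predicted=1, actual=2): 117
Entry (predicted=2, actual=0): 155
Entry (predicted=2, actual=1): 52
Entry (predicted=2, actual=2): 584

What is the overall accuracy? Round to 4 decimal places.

0.6653

Accuracy = trace / total = (289+391+584=1264) / 1900 = 1264/1900 = 0.6653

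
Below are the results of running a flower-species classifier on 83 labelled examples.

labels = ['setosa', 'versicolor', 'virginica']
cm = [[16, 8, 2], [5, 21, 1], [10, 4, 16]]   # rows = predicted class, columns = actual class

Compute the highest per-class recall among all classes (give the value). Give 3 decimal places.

0.842

Per-class recall (TP/(TP+FN)):
  setosa: TP=16, FN=5+10=15 → 16/31 = 0.5161
  versicolor: TP=21, FN=8+4=12 → 21/33 = 0.6364
  virginica: TP=16, FN=2+1=3 → 16/19 = 0.8421
Highest is class 'virginica' with recall = 0.842.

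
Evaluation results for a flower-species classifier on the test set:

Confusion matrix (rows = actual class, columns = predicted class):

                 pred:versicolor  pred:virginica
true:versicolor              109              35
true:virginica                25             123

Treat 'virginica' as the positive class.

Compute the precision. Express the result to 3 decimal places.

Precision = TP/(TP+FP) = 123/(123+35) = 123/158 = 0.778

0.778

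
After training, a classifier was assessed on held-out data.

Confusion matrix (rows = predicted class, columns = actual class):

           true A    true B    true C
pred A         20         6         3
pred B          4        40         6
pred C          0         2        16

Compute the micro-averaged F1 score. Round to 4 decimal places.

0.7835

Micro-averaging pools counts across classes: ΣTP=76, ΣFP=21, ΣFN=21.
Micro-F1 score = 2·TP/(2·TP+FP+FN) on pooled counts = 0.7835 (equals overall accuracy in single-label multiclass).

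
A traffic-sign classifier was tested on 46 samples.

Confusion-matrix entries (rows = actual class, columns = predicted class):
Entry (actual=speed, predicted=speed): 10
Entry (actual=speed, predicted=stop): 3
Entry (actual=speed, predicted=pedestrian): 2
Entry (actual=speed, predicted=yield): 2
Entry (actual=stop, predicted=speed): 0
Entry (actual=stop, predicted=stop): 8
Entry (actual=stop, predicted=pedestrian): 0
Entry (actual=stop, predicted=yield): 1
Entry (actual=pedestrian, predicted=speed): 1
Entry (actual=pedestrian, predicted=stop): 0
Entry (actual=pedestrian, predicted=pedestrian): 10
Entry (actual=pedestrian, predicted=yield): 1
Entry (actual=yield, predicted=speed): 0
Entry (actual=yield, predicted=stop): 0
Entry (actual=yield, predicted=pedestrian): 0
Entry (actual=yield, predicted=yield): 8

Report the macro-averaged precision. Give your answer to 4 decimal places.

0.7841

Per-class precision (TP/(TP+FP)):
  speed: TP=10, FP=0+1+0=1 → 10/11 = 0.90909
  stop: TP=8, FP=3+0+0=3 → 8/11 = 0.72727
  pedestrian: TP=10, FP=2+0+0=2 → 10/12 = 0.83333
  yield: TP=8, FP=2+1+1=4 → 8/12 = 0.66667
Macro-precision = mean = (0.90909 + 0.72727 + 0.83333 + 0.66667) / 4 = 0.7841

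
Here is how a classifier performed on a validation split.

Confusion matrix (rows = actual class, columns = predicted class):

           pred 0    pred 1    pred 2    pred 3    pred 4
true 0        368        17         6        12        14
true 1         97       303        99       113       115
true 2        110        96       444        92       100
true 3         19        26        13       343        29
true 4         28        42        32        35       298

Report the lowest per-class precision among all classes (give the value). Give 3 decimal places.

0.536

Per-class precision (TP/(TP+FP)):
  0: TP=368, FP=97+110+19+28=254 → 368/622 = 0.5916
  1: TP=303, FP=17+96+26+42=181 → 303/484 = 0.6260
  2: TP=444, FP=6+99+13+32=150 → 444/594 = 0.7475
  3: TP=343, FP=12+113+92+35=252 → 343/595 = 0.5765
  4: TP=298, FP=14+115+100+29=258 → 298/556 = 0.5360
Lowest is class '4' with precision = 0.536.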